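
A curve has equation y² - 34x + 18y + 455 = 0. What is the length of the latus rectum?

34

Only y is squared. Complete the square in y: (y + 9)² = 34(x - 11).
Vertex (11, -9); 4p = 34 so p = 17/2. Opens right.
Latus rectum length = |4p| = 34.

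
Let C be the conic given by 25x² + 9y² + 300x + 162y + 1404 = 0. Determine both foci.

25(x² + 12x) + 9(y² + 18y) = -1404
Completing the square gives 25(x + 6)² + 9(y + 9)² = -1404 + 900 + 729 = 225.
Dividing both sides by 225: (x + 6)²/9 + (y + 9)²/25 = 1
Ellipse, center (-6, -9), major axis vertical; a² = 25, b² = 9.
c² = a² - b² = 25 - 9 = 16, so c = 4.
Foci lie on the vertical axis through the center: (h, k ± c).

(-6, -13) and (-6, -5)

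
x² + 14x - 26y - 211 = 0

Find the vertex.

(-7, -10)

Only x is squared. Complete the square in x: (x + 7)² = 26(y + 10).
Vertex (-7, -10); 4p = 26 so p = 13/2. Opens up.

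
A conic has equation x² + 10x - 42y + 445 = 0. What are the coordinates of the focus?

(-5, 41/2)

Only x is squared. Complete the square in x: (x + 5)² = 42(y - 10).
Vertex (-5, 10); 4p = 42 so p = 21/2. Opens up.
Focus is p units from the vertex along the axis: (h, k + p).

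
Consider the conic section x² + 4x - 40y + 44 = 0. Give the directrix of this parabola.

Only x is squared. Complete the square in x: (x + 2)² = 40(y - 1).
Vertex (-2, 1); 4p = 40 so p = 10. Opens up.
Directrix is the horizontal line y = k − p = 1 − (10) = -9.

y = -9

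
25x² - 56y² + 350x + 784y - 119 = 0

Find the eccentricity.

e = 9/5

Collect terms: 25(x² + 14x) -56(y² - 14y) = 119
25(x + 7)² -56(y - 7)² = 119 + 1225 - 2744 = -1400
Divide through by -1400 to get (y - 7)²/25 - (x + 7)²/56 = 1.
Hyperbola, center (-7, 7), transverse axis vertical; a² = 25, b² = 56.
c² = a² + b² = 81, so c = 9.
e = c/a = 9/5.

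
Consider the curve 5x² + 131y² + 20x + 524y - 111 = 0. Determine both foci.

(-2 - 3√14, -2) and (-2 + 3√14, -2)

5(x² + 4x) + 131(y² + 4y) = 111
Completing the square gives 5(x + 2)² + 131(y + 2)² = 111 + 20 + 524 = 655.
Dividing both sides by 655: (x + 2)²/131 + (y + 2)²/5 = 1
Ellipse, center (-2, -2), major axis horizontal; a² = 131, b² = 5.
c² = a² - b² = 131 - 5 = 126, so c = 3√14.
Foci lie on the horizontal axis through the center: (h ± c, k).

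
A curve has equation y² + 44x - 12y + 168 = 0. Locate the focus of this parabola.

(-14, 6)

Only y is squared. Complete the square in y: (y - 6)² = -44(x + 3).
Vertex (-3, 6); 4p = -44 so p = -11. Opens left.
Focus is p units from the vertex along the axis: (h + p, k).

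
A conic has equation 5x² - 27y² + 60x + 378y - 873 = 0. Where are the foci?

5(x² + 12x) -27(y² - 14y) = 873
Complete the square: 5(x + 6)² -27(y - 7)² = 873 + 180 - 1323 = -270
Dividing both sides by -270: (y - 7)²/10 - (x + 6)²/54 = 1
Hyperbola, center (-6, 7), transverse axis vertical; a² = 10, b² = 54.
c² = a² + b² = 10 + 54 = 64, so c = 8.
Foci lie on the vertical axis through the center: (h, k ± c).

(-6, -1) and (-6, 15)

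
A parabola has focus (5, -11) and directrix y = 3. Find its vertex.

(5, -4)

The vertex is the midpoint between the focus and the directrix along the axis of symmetry.
Axis is vertical (directrix is horizontal). Vertex y-coordinate = (-11 + 3)/2 = -4; x-coordinate = 5.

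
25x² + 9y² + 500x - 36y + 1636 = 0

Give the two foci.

(-10, -6) and (-10, 10)

Group: 25(x² + 20x) + 9(y² - 4y) = -1636
Completing the square gives 25(x + 10)² + 9(y - 2)² = -1636 + 2500 + 36 = 900.
Divide through by 900 to get (x + 10)²/36 + (y - 2)²/100 = 1.
Ellipse, center (-10, 2), major axis vertical; a² = 100, b² = 36.
c² = a² - b² = 100 - 36 = 64, so c = 8.
Foci lie on the vertical axis through the center: (h, k ± c).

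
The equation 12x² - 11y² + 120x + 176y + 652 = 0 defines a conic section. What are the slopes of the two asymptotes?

2√33/11 and -2√33/11

Group the x- and y-terms: 12(x² + 10x) -11(y² - 16y) = -652
Complete the square in x and y: 12(x + 5)² -11(y - 8)² = -652 + 300 - 704 = -1056
Dividing both sides by -1056: (y - 8)²/96 - (x + 5)²/88 = 1
Hyperbola, center (-5, 8), transverse axis vertical; a² = 96, b² = 88.
For a vertical hyperbola the asymptotes have slope ±a/b.
Here that is ±4√6/2√22 = ±2√33/11.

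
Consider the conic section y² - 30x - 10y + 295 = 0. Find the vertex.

Only y is squared. Complete the square in y: (y - 5)² = 30(x - 9).
Vertex (9, 5); 4p = 30 so p = 15/2. Opens right.

(9, 5)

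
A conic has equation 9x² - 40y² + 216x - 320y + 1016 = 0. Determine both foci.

(-12, -11) and (-12, 3)

Collect terms: 9(x² + 24x) -40(y² + 8y) = -1016
Completing the square gives 9(x + 12)² -40(y + 4)² = -1016 + 1296 - 640 = -360.
Dividing both sides by -360: (y + 4)²/9 - (x + 12)²/40 = 1
Hyperbola, center (-12, -4), transverse axis vertical; a² = 9, b² = 40.
c² = a² + b² = 9 + 40 = 49, so c = 7.
Foci lie on the vertical axis through the center: (h, k ± c).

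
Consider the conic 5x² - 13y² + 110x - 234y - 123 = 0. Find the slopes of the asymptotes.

√65/13 and -√65/13

Group: 5(x² + 22x) -13(y² + 18y) = 123
Completing the square gives 5(x + 11)² -13(y + 9)² = 123 + 605 - 1053 = -325.
Divide through by -325 to get (y + 9)²/25 - (x + 11)²/65 = 1.
Hyperbola, center (-11, -9), transverse axis vertical; a² = 25, b² = 65.
For a vertical hyperbola the asymptotes have slope ±a/b.
Here that is ±5/√65 = ±√65/13.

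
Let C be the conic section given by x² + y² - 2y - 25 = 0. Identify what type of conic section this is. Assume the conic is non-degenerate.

No xy term. Coefficients of x² and y² are A = 1, C = 1.
A = C (same sign) ⇒ circle.

circle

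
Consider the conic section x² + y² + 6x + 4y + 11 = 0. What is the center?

(-3, -2)

Rearranging, (x² + 6x) + (y² + 4y) = -11.
Completing the square gives (x + 3)² + (y + 2)² = -11 + 9 + 4 = 2.
So (x + 3)² + (y + 2)² = 2.
Circle centered at (-3, -2) with r² = 2.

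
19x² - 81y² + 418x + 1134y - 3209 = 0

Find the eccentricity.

Group the x- and y-terms: 19(x² + 22x) -81(y² - 14y) = 3209
19(x + 11)² -81(y - 7)² = 3209 + 2299 - 3969 = 1539
Divide by 1539: (x + 11)²/81 - (y - 7)²/19 = 1
Hyperbola, center (-11, 7), transverse axis horizontal; a² = 81, b² = 19.
c² = a² + b² = 100, so c = 10.
e = c/a = 10/9.

e = 10/9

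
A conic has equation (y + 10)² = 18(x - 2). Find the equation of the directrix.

x = -5/2

Vertex (2, -10); 4p = 18 so p = 9/2. Opens right.
Directrix is the vertical line x = h − p = 2 − (9/2) = -5/2.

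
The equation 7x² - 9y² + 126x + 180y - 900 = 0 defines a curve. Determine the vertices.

Collect terms: 7(x² + 18x) -9(y² - 20y) = 900
7(x + 9)² -9(y - 10)² = 900 + 567 - 900 = 567
Divide through by 567 to get (x + 9)²/81 - (y - 10)²/63 = 1.
Hyperbola, center (-9, 10), transverse axis horizontal; a² = 81, b² = 63.
a = 9. Vertices at (h ± a, k).

(-18, 10) and (0, 10)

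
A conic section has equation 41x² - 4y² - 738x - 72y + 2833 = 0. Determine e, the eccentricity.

Group: 41(x² - 18x) -4(y² + 18y) = -2833
Completing the square gives 41(x - 9)² -4(y + 9)² = -2833 + 3321 - 324 = 164.
Dividing both sides by 164: (x - 9)²/4 - (y + 9)²/41 = 1
Hyperbola, center (9, -9), transverse axis horizontal; a² = 4, b² = 41.
c² = a² + b² = 45, so c = 3√5.
e = c/a = 3√5/2.

e = 3√5/2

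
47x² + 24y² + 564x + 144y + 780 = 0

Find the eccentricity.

e = √1081/47

Group the x- and y-terms: 47(x² + 12x) + 24(y² + 6y) = -780
47(x + 6)² + 24(y + 3)² = -780 + 1692 + 216 = 1128
Dividing both sides by 1128: (x + 6)²/24 + (y + 3)²/47 = 1
Ellipse, center (-6, -3), major axis vertical; a² = 47, b² = 24.
c² = a² - b² = 23, so c = √23.
e = c/a = √23/√47 = √1081/47.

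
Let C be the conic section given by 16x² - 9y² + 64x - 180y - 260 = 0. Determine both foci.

Group: 16(x² + 4x) -9(y² + 20y) = 260
16(x + 2)² -9(y + 10)² = 260 + 64 - 900 = -576
Dividing both sides by -576: (y + 10)²/64 - (x + 2)²/36 = 1
Hyperbola, center (-2, -10), transverse axis vertical; a² = 64, b² = 36.
c² = a² + b² = 64 + 36 = 100, so c = 10.
Foci lie on the vertical axis through the center: (h, k ± c).

(-2, -20) and (-2, 0)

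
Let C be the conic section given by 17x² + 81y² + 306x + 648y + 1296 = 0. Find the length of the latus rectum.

17(x² + 18x) + 81(y² + 8y) = -1296
Completing the square gives 17(x + 9)² + 81(y + 4)² = -1296 + 1377 + 1296 = 1377.
Dividing both sides by 1377: (x + 9)²/81 + (y + 4)²/17 = 1
Ellipse, center (-9, -4), major axis horizontal; a² = 81, b² = 17.
Latus rectum length = 2b²/a = 2·17/9 = 34/9.

34/9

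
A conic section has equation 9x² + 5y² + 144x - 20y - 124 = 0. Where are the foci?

(-8, -6) and (-8, 10)

Group the x- and y-terms: 9(x² + 16x) + 5(y² - 4y) = 124
Complete the square in x and y: 9(x + 8)² + 5(y - 2)² = 124 + 576 + 20 = 720
Divide through by 720 to get (x + 8)²/80 + (y - 2)²/144 = 1.
Ellipse, center (-8, 2), major axis vertical; a² = 144, b² = 80.
c² = a² - b² = 144 - 80 = 64, so c = 8.
Foci lie on the vertical axis through the center: (h, k ± c).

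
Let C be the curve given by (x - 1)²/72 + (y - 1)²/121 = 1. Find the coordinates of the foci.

(1, -6) and (1, 8)

Center (1, 1). The larger denominator 121 sits under the y-term, so the major axis is vertical; a² = 121, b² = 72.
c² = a² - b² = 121 - 72 = 49, so c = 7.
Foci lie on the vertical axis through the center: (h, k ± c).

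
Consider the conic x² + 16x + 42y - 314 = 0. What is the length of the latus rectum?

42

Only x is squared. Complete the square in x: (x + 8)² = -42(y - 9).
Vertex (-8, 9); 4p = -42 so p = -21/2. Opens down.
Latus rectum length = |4p| = 42.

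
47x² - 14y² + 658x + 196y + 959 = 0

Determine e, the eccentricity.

e = √854/14

Group: 47(x² + 14x) -14(y² - 14y) = -959
47(x + 7)² -14(y - 7)² = -959 + 2303 - 686 = 658
Divide by 658: (x + 7)²/14 - (y - 7)²/47 = 1
Hyperbola, center (-7, 7), transverse axis horizontal; a² = 14, b² = 47.
c² = a² + b² = 61, so c = √61.
e = c/a = √61/√14 = √854/14.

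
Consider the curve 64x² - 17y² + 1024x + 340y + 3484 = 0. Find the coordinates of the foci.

(-8, 1) and (-8, 19)

Rearranging, 64(x² + 16x) -17(y² - 20y) = -3484.
Complete the square in x and y: 64(x + 8)² -17(y - 10)² = -3484 + 4096 - 1700 = -1088
Dividing both sides by -1088: (y - 10)²/64 - (x + 8)²/17 = 1
Hyperbola, center (-8, 10), transverse axis vertical; a² = 64, b² = 17.
c² = a² + b² = 64 + 17 = 81, so c = 9.
Foci lie on the vertical axis through the center: (h, k ± c).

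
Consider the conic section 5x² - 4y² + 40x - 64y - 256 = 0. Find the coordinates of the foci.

(-10, -8) and (2, -8)

5(x² + 8x) -4(y² + 16y) = 256
Complete the square: 5(x + 4)² -4(y + 8)² = 256 + 80 - 256 = 80
Dividing both sides by 80: (x + 4)²/16 - (y + 8)²/20 = 1
Hyperbola, center (-4, -8), transverse axis horizontal; a² = 16, b² = 20.
c² = a² + b² = 16 + 20 = 36, so c = 6.
Foci lie on the horizontal axis through the center: (h ± c, k).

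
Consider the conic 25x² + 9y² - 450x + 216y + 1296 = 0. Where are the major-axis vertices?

Group: 25(x² - 18x) + 9(y² + 24y) = -1296
Complete the square: 25(x - 9)² + 9(y + 12)² = -1296 + 2025 + 1296 = 2025
Divide through by 2025 to get (x - 9)²/81 + (y + 12)²/225 = 1.
Ellipse, center (9, -12), major axis vertical; a² = 225, b² = 81.
a = 15. Vertices at (h, k ± a).

(9, -27) and (9, 3)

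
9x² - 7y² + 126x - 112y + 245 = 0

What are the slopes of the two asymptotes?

Collect terms: 9(x² + 14x) -7(y² + 16y) = -245
Complete the square: 9(x + 7)² -7(y + 8)² = -245 + 441 - 448 = -252
Dividing both sides by -252: (y + 8)²/36 - (x + 7)²/28 = 1
Hyperbola, center (-7, -8), transverse axis vertical; a² = 36, b² = 28.
For a vertical hyperbola the asymptotes have slope ±a/b.
Here that is ±6/2√7 = ±3√7/7.

3√7/7 and -3√7/7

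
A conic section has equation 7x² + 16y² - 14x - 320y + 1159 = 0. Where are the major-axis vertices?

(-7, 10) and (9, 10)

Group the x- and y-terms: 7(x² - 2x) + 16(y² - 20y) = -1159
7(x - 1)² + 16(y - 10)² = -1159 + 7 + 1600 = 448
Divide through by 448 to get (x - 1)²/64 + (y - 10)²/28 = 1.
Ellipse, center (1, 10), major axis horizontal; a² = 64, b² = 28.
a = 8. Vertices at (h ± a, k).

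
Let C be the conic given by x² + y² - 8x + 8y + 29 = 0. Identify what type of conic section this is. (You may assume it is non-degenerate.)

circle

No xy term. Coefficients of x² and y² are A = 1, C = 1.
A = C (same sign) ⇒ circle.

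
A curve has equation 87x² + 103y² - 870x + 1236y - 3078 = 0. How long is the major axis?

Group: 87(x² - 10x) + 103(y² + 12y) = 3078
Complete the square in x and y: 87(x - 5)² + 103(y + 6)² = 3078 + 2175 + 3708 = 8961
Divide through by 8961 to get (x - 5)²/103 + (y + 6)²/87 = 1.
Ellipse, center (5, -6), major axis horizontal; a² = 103, b² = 87.
a² = 103 so a = √103; the major axis has length 2a = 2√103.

2√103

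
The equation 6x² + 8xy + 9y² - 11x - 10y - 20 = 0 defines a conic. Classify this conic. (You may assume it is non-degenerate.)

A = 6, B = 8, C = 9.
Discriminant B² − 4AC = 8² − 4·6·9 = -152.
B² − 4AC < 0 ⇒ ellipse.

ellipse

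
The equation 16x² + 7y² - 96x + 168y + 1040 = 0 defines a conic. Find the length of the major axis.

Group: 16(x² - 6x) + 7(y² + 24y) = -1040
Complete the square in x and y: 16(x - 3)² + 7(y + 12)² = -1040 + 144 + 1008 = 112
Divide by 112: (x - 3)²/7 + (y + 12)²/16 = 1
Ellipse, center (3, -12), major axis vertical; a² = 16, b² = 7.
a² = 16 so a = 4; the major axis has length 2a = 8.

8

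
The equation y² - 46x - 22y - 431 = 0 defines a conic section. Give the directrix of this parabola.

Only y is squared. Complete the square in y: (y - 11)² = 46(x + 12).
Vertex (-12, 11); 4p = 46 so p = 23/2. Opens right.
Directrix is the vertical line x = h − p = -12 − (23/2) = -47/2.

x = -47/2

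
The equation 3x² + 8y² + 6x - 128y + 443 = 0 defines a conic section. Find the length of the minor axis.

6

Group: 3(x² + 2x) + 8(y² - 16y) = -443
Completing the square gives 3(x + 1)² + 8(y - 8)² = -443 + 3 + 512 = 72.
Divide through by 72 to get (x + 1)²/24 + (y - 8)²/9 = 1.
Ellipse, center (-1, 8), major axis horizontal; a² = 24, b² = 9.
b² = 9 so b = 3; the minor axis has length 2b = 6.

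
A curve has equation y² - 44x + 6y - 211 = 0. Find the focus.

(6, -3)

Only y is squared. Complete the square in y: (y + 3)² = 44(x + 5).
Vertex (-5, -3); 4p = 44 so p = 11. Opens right.
Focus is p units from the vertex along the axis: (h + p, k).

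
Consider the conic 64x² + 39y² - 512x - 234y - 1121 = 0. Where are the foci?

Group: 64(x² - 8x) + 39(y² - 6y) = 1121
Complete the square: 64(x - 4)² + 39(y - 3)² = 1121 + 1024 + 351 = 2496
Divide through by 2496 to get (x - 4)²/39 + (y - 3)²/64 = 1.
Ellipse, center (4, 3), major axis vertical; a² = 64, b² = 39.
c² = a² - b² = 64 - 39 = 25, so c = 5.
Foci lie on the vertical axis through the center: (h, k ± c).

(4, -2) and (4, 8)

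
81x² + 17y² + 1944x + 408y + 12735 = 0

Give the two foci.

Group the x- and y-terms: 81(x² + 24x) + 17(y² + 24y) = -12735
Complete the square: 81(x + 12)² + 17(y + 12)² = -12735 + 11664 + 2448 = 1377
Divide by 1377: (x + 12)²/17 + (y + 12)²/81 = 1
Ellipse, center (-12, -12), major axis vertical; a² = 81, b² = 17.
c² = a² - b² = 81 - 17 = 64, so c = 8.
Foci lie on the vertical axis through the center: (h, k ± c).

(-12, -20) and (-12, -4)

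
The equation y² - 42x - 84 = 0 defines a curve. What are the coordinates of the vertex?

(-2, 0)

Only y is squared. Complete the square in y: y² = 42(x + 2).
Vertex (-2, 0); 4p = 42 so p = 21/2. Opens right.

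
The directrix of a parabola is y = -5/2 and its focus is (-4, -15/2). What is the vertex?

(-4, -5)

The vertex is the midpoint between the focus and the directrix along the axis of symmetry.
Axis is vertical (directrix is horizontal). Vertex y-coordinate = (-15/2 + (-5/2))/2 = -5; x-coordinate = -4.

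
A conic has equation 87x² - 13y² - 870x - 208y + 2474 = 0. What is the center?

(5, -8)

Rearranging, 87(x² - 10x) -13(y² + 16y) = -2474.
Completing the square gives 87(x - 5)² -13(y + 8)² = -2474 + 2175 - 832 = -1131.
Dividing both sides by -1131: (y + 8)²/87 - (x - 5)²/13 = 1
Hyperbola with center (5, -8).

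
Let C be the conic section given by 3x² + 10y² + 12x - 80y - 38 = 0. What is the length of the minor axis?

2√21

3(x² + 4x) + 10(y² - 8y) = 38
Completing the square gives 3(x + 2)² + 10(y - 4)² = 38 + 12 + 160 = 210.
Divide through by 210 to get (x + 2)²/70 + (y - 4)²/21 = 1.
Ellipse, center (-2, 4), major axis horizontal; a² = 70, b² = 21.
b² = 21 so b = √21; the minor axis has length 2b = 2√21.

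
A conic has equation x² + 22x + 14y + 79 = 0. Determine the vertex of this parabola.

Only x is squared. Complete the square in x: (x + 11)² = -14(y - 3).
Vertex (-11, 3); 4p = -14 so p = -7/2. Opens down.

(-11, 3)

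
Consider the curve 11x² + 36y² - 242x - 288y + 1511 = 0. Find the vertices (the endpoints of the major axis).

(5, 4) and (17, 4)

Rearranging, 11(x² - 22x) + 36(y² - 8y) = -1511.
Completing the square gives 11(x - 11)² + 36(y - 4)² = -1511 + 1331 + 576 = 396.
Dividing both sides by 396: (x - 11)²/36 + (y - 4)²/11 = 1
Ellipse, center (11, 4), major axis horizontal; a² = 36, b² = 11.
a = 6. Vertices at (h ± a, k).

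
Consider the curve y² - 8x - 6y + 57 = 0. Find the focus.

(8, 3)

Only y is squared. Complete the square in y: (y - 3)² = 8(x - 6).
Vertex (6, 3); 4p = 8 so p = 2. Opens right.
Focus is p units from the vertex along the axis: (h + p, k).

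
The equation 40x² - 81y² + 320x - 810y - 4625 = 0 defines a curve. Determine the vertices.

(-13, -5) and (5, -5)

Group the x- and y-terms: 40(x² + 8x) -81(y² + 10y) = 4625
Complete the square in x and y: 40(x + 4)² -81(y + 5)² = 4625 + 640 - 2025 = 3240
Divide by 3240: (x + 4)²/81 - (y + 5)²/40 = 1
Hyperbola, center (-4, -5), transverse axis horizontal; a² = 81, b² = 40.
a = 9. Vertices at (h ± a, k).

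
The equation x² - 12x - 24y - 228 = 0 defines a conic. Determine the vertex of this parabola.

Only x is squared. Complete the square in x: (x - 6)² = 24(y + 11).
Vertex (6, -11); 4p = 24 so p = 6. Opens up.

(6, -11)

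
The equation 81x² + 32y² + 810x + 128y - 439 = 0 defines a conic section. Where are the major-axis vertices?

(-5, -11) and (-5, 7)

Collect terms: 81(x² + 10x) + 32(y² + 4y) = 439
Complete the square: 81(x + 5)² + 32(y + 2)² = 439 + 2025 + 128 = 2592
Divide through by 2592 to get (x + 5)²/32 + (y + 2)²/81 = 1.
Ellipse, center (-5, -2), major axis vertical; a² = 81, b² = 32.
a = 9. Vertices at (h, k ± a).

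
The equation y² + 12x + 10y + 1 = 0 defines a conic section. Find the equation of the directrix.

Only y is squared. Complete the square in y: (y + 5)² = -12(x - 2).
Vertex (2, -5); 4p = -12 so p = -3. Opens left.
Directrix is the vertical line x = h − p = 2 − (-3) = 5.

x = 5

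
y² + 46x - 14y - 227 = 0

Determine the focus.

Only y is squared. Complete the square in y: (y - 7)² = -46(x - 6).
Vertex (6, 7); 4p = -46 so p = -23/2. Opens left.
Focus is p units from the vertex along the axis: (h + p, k).

(-11/2, 7)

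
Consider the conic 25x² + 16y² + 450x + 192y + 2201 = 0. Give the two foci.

Group the x- and y-terms: 25(x² + 18x) + 16(y² + 12y) = -2201
25(x + 9)² + 16(y + 6)² = -2201 + 2025 + 576 = 400
Dividing both sides by 400: (x + 9)²/16 + (y + 6)²/25 = 1
Ellipse, center (-9, -6), major axis vertical; a² = 25, b² = 16.
c² = a² - b² = 25 - 16 = 9, so c = 3.
Foci lie on the vertical axis through the center: (h, k ± c).

(-9, -9) and (-9, -3)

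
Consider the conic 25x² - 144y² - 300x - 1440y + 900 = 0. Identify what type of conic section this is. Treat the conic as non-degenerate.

hyperbola

No xy term. Coefficients of x² and y² are A = 25, C = -144.
A and C have opposite signs ⇒ hyperbola.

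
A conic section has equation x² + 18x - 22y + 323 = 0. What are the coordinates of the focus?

(-9, 33/2)

Only x is squared. Complete the square in x: (x + 9)² = 22(y - 11).
Vertex (-9, 11); 4p = 22 so p = 11/2. Opens up.
Focus is p units from the vertex along the axis: (h, k + p).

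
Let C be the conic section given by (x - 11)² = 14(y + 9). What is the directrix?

y = -25/2

Vertex (11, -9); 4p = 14 so p = 7/2. Opens up.
Directrix is the horizontal line y = k − p = -9 − (7/2) = -25/2.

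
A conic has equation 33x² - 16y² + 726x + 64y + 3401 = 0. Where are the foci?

Rearranging, 33(x² + 22x) -16(y² - 4y) = -3401.
Complete the square: 33(x + 11)² -16(y - 2)² = -3401 + 3993 - 64 = 528
Divide by 528: (x + 11)²/16 - (y - 2)²/33 = 1
Hyperbola, center (-11, 2), transverse axis horizontal; a² = 16, b² = 33.
c² = a² + b² = 16 + 33 = 49, so c = 7.
Foci lie on the horizontal axis through the center: (h ± c, k).

(-18, 2) and (-4, 2)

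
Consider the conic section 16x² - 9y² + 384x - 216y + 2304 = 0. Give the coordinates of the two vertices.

(-12, -24) and (-12, 0)

Collect terms: 16(x² + 24x) -9(y² + 24y) = -2304
16(x + 12)² -9(y + 12)² = -2304 + 2304 - 1296 = -1296
Dividing both sides by -1296: (y + 12)²/144 - (x + 12)²/81 = 1
Hyperbola, center (-12, -12), transverse axis vertical; a² = 144, b² = 81.
a = 12. Vertices at (h, k ± a).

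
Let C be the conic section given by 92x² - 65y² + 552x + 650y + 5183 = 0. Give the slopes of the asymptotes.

Group: 92(x² + 6x) -65(y² - 10y) = -5183
Completing the square gives 92(x + 3)² -65(y - 5)² = -5183 + 828 - 1625 = -5980.
Divide through by -5980 to get (y - 5)²/92 - (x + 3)²/65 = 1.
Hyperbola, center (-3, 5), transverse axis vertical; a² = 92, b² = 65.
For a vertical hyperbola the asymptotes have slope ±a/b.
Here that is ±2√23/√65 = ±2√1495/65.

2√1495/65 and -2√1495/65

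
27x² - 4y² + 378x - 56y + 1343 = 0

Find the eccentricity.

Rearranging, 27(x² + 14x) -4(y² + 14y) = -1343.
Complete the square in x and y: 27(x + 7)² -4(y + 7)² = -1343 + 1323 - 196 = -216
Divide through by -216 to get (y + 7)²/54 - (x + 7)²/8 = 1.
Hyperbola, center (-7, -7), transverse axis vertical; a² = 54, b² = 8.
c² = a² + b² = 62, so c = √62.
e = c/a = √62/3√6 = √93/9.

e = √93/9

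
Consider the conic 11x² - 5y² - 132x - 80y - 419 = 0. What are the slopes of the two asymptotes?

√55/5 and -√55/5

Group the x- and y-terms: 11(x² - 12x) -5(y² + 16y) = 419
11(x - 6)² -5(y + 8)² = 419 + 396 - 320 = 495
Divide through by 495 to get (x - 6)²/45 - (y + 8)²/99 = 1.
Hyperbola, center (6, -8), transverse axis horizontal; a² = 45, b² = 99.
For a horizontal hyperbola the asymptotes have slope ±b/a.
Here that is ±3√11/3√5 = ±√55/5.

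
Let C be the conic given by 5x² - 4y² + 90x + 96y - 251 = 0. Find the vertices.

(-13, 12) and (-5, 12)

Collect terms: 5(x² + 18x) -4(y² - 24y) = 251
5(x + 9)² -4(y - 12)² = 251 + 405 - 576 = 80
Dividing both sides by 80: (x + 9)²/16 - (y - 12)²/20 = 1
Hyperbola, center (-9, 12), transverse axis horizontal; a² = 16, b² = 20.
a = 4. Vertices at (h ± a, k).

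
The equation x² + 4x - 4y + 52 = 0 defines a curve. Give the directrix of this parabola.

y = 11

Only x is squared. Complete the square in x: (x + 2)² = 4(y - 12).
Vertex (-2, 12); 4p = 4 so p = 1. Opens up.
Directrix is the horizontal line y = k − p = 12 − (1) = 11.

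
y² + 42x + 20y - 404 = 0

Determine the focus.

Only y is squared. Complete the square in y: (y + 10)² = -42(x - 12).
Vertex (12, -10); 4p = -42 so p = -21/2. Opens left.
Focus is p units from the vertex along the axis: (h + p, k).

(3/2, -10)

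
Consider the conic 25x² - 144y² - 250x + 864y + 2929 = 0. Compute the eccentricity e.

25(x² - 10x) -144(y² - 6y) = -2929
25(x - 5)² -144(y - 3)² = -2929 + 625 - 1296 = -3600
Divide by -3600: (y - 3)²/25 - (x - 5)²/144 = 1
Hyperbola, center (5, 3), transverse axis vertical; a² = 25, b² = 144.
c² = a² + b² = 169, so c = 13.
e = c/a = 13/5.

e = 13/5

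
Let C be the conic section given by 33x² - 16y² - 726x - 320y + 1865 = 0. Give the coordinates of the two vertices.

(7, -10) and (15, -10)

Rearranging, 33(x² - 22x) -16(y² + 20y) = -1865.
33(x - 11)² -16(y + 10)² = -1865 + 3993 - 1600 = 528
Divide through by 528 to get (x - 11)²/16 - (y + 10)²/33 = 1.
Hyperbola, center (11, -10), transverse axis horizontal; a² = 16, b² = 33.
a = 4. Vertices at (h ± a, k).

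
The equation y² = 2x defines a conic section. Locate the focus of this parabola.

Vertex (0, 0); 4p = 2 so p = 1/2. Opens right.
Focus is p units from the vertex along the axis: (h + p, k).

(1/2, 0)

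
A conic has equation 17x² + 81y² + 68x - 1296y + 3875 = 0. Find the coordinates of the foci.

Group the x- and y-terms: 17(x² + 4x) + 81(y² - 16y) = -3875
17(x + 2)² + 81(y - 8)² = -3875 + 68 + 5184 = 1377
Divide by 1377: (x + 2)²/81 + (y - 8)²/17 = 1
Ellipse, center (-2, 8), major axis horizontal; a² = 81, b² = 17.
c² = a² - b² = 81 - 17 = 64, so c = 8.
Foci lie on the horizontal axis through the center: (h ± c, k).

(-10, 8) and (6, 8)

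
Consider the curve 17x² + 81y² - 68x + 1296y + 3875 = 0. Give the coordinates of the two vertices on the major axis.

Group the x- and y-terms: 17(x² - 4x) + 81(y² + 16y) = -3875
Completing the square gives 17(x - 2)² + 81(y + 8)² = -3875 + 68 + 5184 = 1377.
Divide by 1377: (x - 2)²/81 + (y + 8)²/17 = 1
Ellipse, center (2, -8), major axis horizontal; a² = 81, b² = 17.
a = 9. Vertices at (h ± a, k).

(-7, -8) and (11, -8)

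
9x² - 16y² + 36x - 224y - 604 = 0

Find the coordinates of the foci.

Group the x- and y-terms: 9(x² + 4x) -16(y² + 14y) = 604
Complete the square: 9(x + 2)² -16(y + 7)² = 604 + 36 - 784 = -144
Divide through by -144 to get (y + 7)²/9 - (x + 2)²/16 = 1.
Hyperbola, center (-2, -7), transverse axis vertical; a² = 9, b² = 16.
c² = a² + b² = 9 + 16 = 25, so c = 5.
Foci lie on the vertical axis through the center: (h, k ± c).

(-2, -12) and (-2, -2)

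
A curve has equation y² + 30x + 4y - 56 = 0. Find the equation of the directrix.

x = 19/2

Only y is squared. Complete the square in y: (y + 2)² = -30(x - 2).
Vertex (2, -2); 4p = -30 so p = -15/2. Opens left.
Directrix is the vertical line x = h − p = 2 − (-15/2) = 19/2.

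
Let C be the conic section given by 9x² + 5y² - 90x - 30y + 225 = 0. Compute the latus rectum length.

10/3

Rearranging, 9(x² - 10x) + 5(y² - 6y) = -225.
Complete the square: 9(x - 5)² + 5(y - 3)² = -225 + 225 + 45 = 45
Dividing both sides by 45: (x - 5)²/5 + (y - 3)²/9 = 1
Ellipse, center (5, 3), major axis vertical; a² = 9, b² = 5.
Latus rectum length = 2b²/a = 2·5/3 = 10/3.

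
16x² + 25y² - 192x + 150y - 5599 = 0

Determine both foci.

Group the x- and y-terms: 16(x² - 12x) + 25(y² + 6y) = 5599
16(x - 6)² + 25(y + 3)² = 5599 + 576 + 225 = 6400
Divide by 6400: (x - 6)²/400 + (y + 3)²/256 = 1
Ellipse, center (6, -3), major axis horizontal; a² = 400, b² = 256.
c² = a² - b² = 400 - 256 = 144, so c = 12.
Foci lie on the horizontal axis through the center: (h ± c, k).

(-6, -3) and (18, -3)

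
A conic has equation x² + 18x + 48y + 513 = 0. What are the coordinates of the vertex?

Only x is squared. Complete the square in x: (x + 9)² = -48(y + 9).
Vertex (-9, -9); 4p = -48 so p = -12. Opens down.

(-9, -9)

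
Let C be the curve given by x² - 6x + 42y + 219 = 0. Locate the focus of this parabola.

(3, -31/2)

Only x is squared. Complete the square in x: (x - 3)² = -42(y + 5).
Vertex (3, -5); 4p = -42 so p = -21/2. Opens down.
Focus is p units from the vertex along the axis: (h, k + p).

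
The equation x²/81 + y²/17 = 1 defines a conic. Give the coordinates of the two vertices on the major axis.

Center (0, 0). The larger denominator 81 sits under the x-term, so the major axis is horizontal; a² = 81, b² = 17.
a = 9. Vertices at (h ± a, k).

(-9, 0) and (9, 0)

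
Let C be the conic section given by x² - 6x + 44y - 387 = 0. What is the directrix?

Only x is squared. Complete the square in x: (x - 3)² = -44(y - 9).
Vertex (3, 9); 4p = -44 so p = -11. Opens down.
Directrix is the horizontal line y = k − p = 9 − (-11) = 20.

y = 20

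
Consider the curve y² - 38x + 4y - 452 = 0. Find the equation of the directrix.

Only y is squared. Complete the square in y: (y + 2)² = 38(x + 12).
Vertex (-12, -2); 4p = 38 so p = 19/2. Opens right.
Directrix is the vertical line x = h − p = -12 − (19/2) = -43/2.

x = -43/2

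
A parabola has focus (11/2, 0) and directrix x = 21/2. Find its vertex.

(8, 0)

The vertex is the midpoint between the focus and the directrix along the axis of symmetry.
Axis is horizontal (directrix is vertical). Vertex x-coordinate = (11/2 + 21/2)/2 = 8; y-coordinate = 0.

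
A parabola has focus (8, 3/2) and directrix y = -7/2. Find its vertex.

The vertex is the midpoint between the focus and the directrix along the axis of symmetry.
Axis is vertical (directrix is horizontal). Vertex y-coordinate = (3/2 + (-7/2))/2 = -1; x-coordinate = 8.

(8, -1)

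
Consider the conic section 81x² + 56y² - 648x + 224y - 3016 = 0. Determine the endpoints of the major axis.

(4, -11) and (4, 7)

Group: 81(x² - 8x) + 56(y² + 4y) = 3016
Completing the square gives 81(x - 4)² + 56(y + 2)² = 3016 + 1296 + 224 = 4536.
Dividing both sides by 4536: (x - 4)²/56 + (y + 2)²/81 = 1
Ellipse, center (4, -2), major axis vertical; a² = 81, b² = 56.
a = 9. Vertices at (h, k ± a).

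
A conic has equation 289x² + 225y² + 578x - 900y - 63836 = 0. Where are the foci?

(-1, -6) and (-1, 10)

Group the x- and y-terms: 289(x² + 2x) + 225(y² - 4y) = 63836
289(x + 1)² + 225(y - 2)² = 63836 + 289 + 900 = 65025
Dividing both sides by 65025: (x + 1)²/225 + (y - 2)²/289 = 1
Ellipse, center (-1, 2), major axis vertical; a² = 289, b² = 225.
c² = a² - b² = 289 - 225 = 64, so c = 8.
Foci lie on the vertical axis through the center: (h, k ± c).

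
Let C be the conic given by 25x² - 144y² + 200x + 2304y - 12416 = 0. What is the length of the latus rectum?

Rearranging, 25(x² + 8x) -144(y² - 16y) = 12416.
25(x + 4)² -144(y - 8)² = 12416 + 400 - 9216 = 3600
Dividing both sides by 3600: (x + 4)²/144 - (y - 8)²/25 = 1
Hyperbola, center (-4, 8), transverse axis horizontal; a² = 144, b² = 25.
Latus rectum length = 2b²/a = 2·25/12 = 25/6.

25/6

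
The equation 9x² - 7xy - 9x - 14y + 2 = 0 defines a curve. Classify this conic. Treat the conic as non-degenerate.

hyperbola

A = 9, B = -7, C = 0.
Discriminant B² − 4AC = (-7)² − 4·9·0 = 49.
B² − 4AC > 0 ⇒ hyperbola.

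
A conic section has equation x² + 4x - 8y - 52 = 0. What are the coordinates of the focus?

(-2, -5)

Only x is squared. Complete the square in x: (x + 2)² = 8(y + 7).
Vertex (-2, -7); 4p = 8 so p = 2. Opens up.
Focus is p units from the vertex along the axis: (h, k + p).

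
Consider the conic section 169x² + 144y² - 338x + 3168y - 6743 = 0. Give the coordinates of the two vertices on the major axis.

Collect terms: 169(x² - 2x) + 144(y² + 22y) = 6743
169(x - 1)² + 144(y + 11)² = 6743 + 169 + 17424 = 24336
Divide through by 24336 to get (x - 1)²/144 + (y + 11)²/169 = 1.
Ellipse, center (1, -11), major axis vertical; a² = 169, b² = 144.
a = 13. Vertices at (h, k ± a).

(1, -24) and (1, 2)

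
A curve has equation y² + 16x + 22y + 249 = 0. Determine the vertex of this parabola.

Only y is squared. Complete the square in y: (y + 11)² = -16(x + 8).
Vertex (-8, -11); 4p = -16 so p = -4. Opens left.

(-8, -11)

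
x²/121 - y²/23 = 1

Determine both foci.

(-12, 0) and (12, 0)

Center (0, 0). The positive term is the x-term, so the transverse axis is horizontal; a² = 121, b² = 23.
c² = a² + b² = 121 + 23 = 144, so c = 12.
Foci lie on the horizontal axis through the center: (h ± c, k).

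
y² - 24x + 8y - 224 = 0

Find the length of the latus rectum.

24

Only y is squared. Complete the square in y: (y + 4)² = 24(x + 10).
Vertex (-10, -4); 4p = 24 so p = 6. Opens right.
Latus rectum length = |4p| = 24.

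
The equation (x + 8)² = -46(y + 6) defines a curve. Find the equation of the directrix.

y = 11/2

Vertex (-8, -6); 4p = -46 so p = -23/2. Opens down.
Directrix is the horizontal line y = k − p = -6 − (-23/2) = 11/2.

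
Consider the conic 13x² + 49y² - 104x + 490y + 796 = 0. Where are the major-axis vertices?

(-3, -5) and (11, -5)

Group: 13(x² - 8x) + 49(y² + 10y) = -796
Completing the square gives 13(x - 4)² + 49(y + 5)² = -796 + 208 + 1225 = 637.
Divide by 637: (x - 4)²/49 + (y + 5)²/13 = 1
Ellipse, center (4, -5), major axis horizontal; a² = 49, b² = 13.
a = 7. Vertices at (h ± a, k).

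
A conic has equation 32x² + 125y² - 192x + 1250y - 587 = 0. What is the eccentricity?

Group the x- and y-terms: 32(x² - 6x) + 125(y² + 10y) = 587
Complete the square in x and y: 32(x - 3)² + 125(y + 5)² = 587 + 288 + 3125 = 4000
Divide by 4000: (x - 3)²/125 + (y + 5)²/32 = 1
Ellipse, center (3, -5), major axis horizontal; a² = 125, b² = 32.
c² = a² - b² = 93, so c = √93.
e = c/a = √93/5√5 = √465/25.

e = √465/25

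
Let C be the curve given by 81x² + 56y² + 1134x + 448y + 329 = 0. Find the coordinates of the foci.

Group the x- and y-terms: 81(x² + 14x) + 56(y² + 8y) = -329
Completing the square gives 81(x + 7)² + 56(y + 4)² = -329 + 3969 + 896 = 4536.
Dividing both sides by 4536: (x + 7)²/56 + (y + 4)²/81 = 1
Ellipse, center (-7, -4), major axis vertical; a² = 81, b² = 56.
c² = a² - b² = 81 - 56 = 25, so c = 5.
Foci lie on the vertical axis through the center: (h, k ± c).

(-7, -9) and (-7, 1)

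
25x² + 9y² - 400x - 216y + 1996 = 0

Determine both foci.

25(x² - 16x) + 9(y² - 24y) = -1996
Complete the square: 25(x - 8)² + 9(y - 12)² = -1996 + 1600 + 1296 = 900
Dividing both sides by 900: (x - 8)²/36 + (y - 12)²/100 = 1
Ellipse, center (8, 12), major axis vertical; a² = 100, b² = 36.
c² = a² - b² = 100 - 36 = 64, so c = 8.
Foci lie on the vertical axis through the center: (h, k ± c).

(8, 4) and (8, 20)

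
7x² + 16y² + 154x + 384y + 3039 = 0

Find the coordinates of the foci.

Group the x- and y-terms: 7(x² + 22x) + 16(y² + 24y) = -3039
Complete the square: 7(x + 11)² + 16(y + 12)² = -3039 + 847 + 2304 = 112
Divide through by 112 to get (x + 11)²/16 + (y + 12)²/7 = 1.
Ellipse, center (-11, -12), major axis horizontal; a² = 16, b² = 7.
c² = a² - b² = 16 - 7 = 9, so c = 3.
Foci lie on the horizontal axis through the center: (h ± c, k).

(-14, -12) and (-8, -12)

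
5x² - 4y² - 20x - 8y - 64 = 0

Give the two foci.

(-4, -1) and (8, -1)

5(x² - 4x) -4(y² + 2y) = 64
5(x - 2)² -4(y + 1)² = 64 + 20 - 4 = 80
Dividing both sides by 80: (x - 2)²/16 - (y + 1)²/20 = 1
Hyperbola, center (2, -1), transverse axis horizontal; a² = 16, b² = 20.
c² = a² + b² = 16 + 20 = 36, so c = 6.
Foci lie on the horizontal axis through the center: (h ± c, k).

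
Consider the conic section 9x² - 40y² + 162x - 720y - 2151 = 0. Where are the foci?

Collect terms: 9(x² + 18x) -40(y² + 18y) = 2151
9(x + 9)² -40(y + 9)² = 2151 + 729 - 3240 = -360
Divide by -360: (y + 9)²/9 - (x + 9)²/40 = 1
Hyperbola, center (-9, -9), transverse axis vertical; a² = 9, b² = 40.
c² = a² + b² = 9 + 40 = 49, so c = 7.
Foci lie on the vertical axis through the center: (h, k ± c).

(-9, -16) and (-9, -2)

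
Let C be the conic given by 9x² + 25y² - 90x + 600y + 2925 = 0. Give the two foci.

(-3, -12) and (13, -12)

Rearranging, 9(x² - 10x) + 25(y² + 24y) = -2925.
Complete the square: 9(x - 5)² + 25(y + 12)² = -2925 + 225 + 3600 = 900
Dividing both sides by 900: (x - 5)²/100 + (y + 12)²/36 = 1
Ellipse, center (5, -12), major axis horizontal; a² = 100, b² = 36.
c² = a² - b² = 100 - 36 = 64, so c = 8.
Foci lie on the horizontal axis through the center: (h ± c, k).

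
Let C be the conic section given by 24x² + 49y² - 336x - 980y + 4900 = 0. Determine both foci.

Collect terms: 24(x² - 14x) + 49(y² - 20y) = -4900
Complete the square in x and y: 24(x - 7)² + 49(y - 10)² = -4900 + 1176 + 4900 = 1176
Divide by 1176: (x - 7)²/49 + (y - 10)²/24 = 1
Ellipse, center (7, 10), major axis horizontal; a² = 49, b² = 24.
c² = a² - b² = 49 - 24 = 25, so c = 5.
Foci lie on the horizontal axis through the center: (h ± c, k).

(2, 10) and (12, 10)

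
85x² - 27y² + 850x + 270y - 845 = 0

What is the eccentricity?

e = 4√21/9

Group: 85(x² + 10x) -27(y² - 10y) = 845
Complete the square in x and y: 85(x + 5)² -27(y - 5)² = 845 + 2125 - 675 = 2295
Divide by 2295: (x + 5)²/27 - (y - 5)²/85 = 1
Hyperbola, center (-5, 5), transverse axis horizontal; a² = 27, b² = 85.
c² = a² + b² = 112, so c = 4√7.
e = c/a = 4√7/3√3 = 4√21/9.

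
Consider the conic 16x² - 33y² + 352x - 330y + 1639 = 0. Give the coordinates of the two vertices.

(-11, -9) and (-11, -1)

Collect terms: 16(x² + 22x) -33(y² + 10y) = -1639
Completing the square gives 16(x + 11)² -33(y + 5)² = -1639 + 1936 - 825 = -528.
Divide through by -528 to get (y + 5)²/16 - (x + 11)²/33 = 1.
Hyperbola, center (-11, -5), transverse axis vertical; a² = 16, b² = 33.
a = 4. Vertices at (h, k ± a).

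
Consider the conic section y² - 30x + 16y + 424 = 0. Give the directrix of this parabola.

x = 9/2

Only y is squared. Complete the square in y: (y + 8)² = 30(x - 12).
Vertex (12, -8); 4p = 30 so p = 15/2. Opens right.
Directrix is the vertical line x = h − p = 12 − (15/2) = 9/2.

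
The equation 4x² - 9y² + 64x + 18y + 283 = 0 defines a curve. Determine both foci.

(-8, 1 - √13) and (-8, 1 + √13)

4(x² + 16x) -9(y² - 2y) = -283
4(x + 8)² -9(y - 1)² = -283 + 256 - 9 = -36
Dividing both sides by -36: (y - 1)²/4 - (x + 8)²/9 = 1
Hyperbola, center (-8, 1), transverse axis vertical; a² = 4, b² = 9.
c² = a² + b² = 4 + 9 = 13, so c = √13.
Foci lie on the vertical axis through the center: (h, k ± c).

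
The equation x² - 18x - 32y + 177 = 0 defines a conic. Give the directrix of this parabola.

Only x is squared. Complete the square in x: (x - 9)² = 32(y - 3).
Vertex (9, 3); 4p = 32 so p = 8. Opens up.
Directrix is the horizontal line y = k − p = 3 − (8) = -5.

y = -5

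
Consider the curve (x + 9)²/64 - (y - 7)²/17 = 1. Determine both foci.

(-18, 7) and (0, 7)

Center (-9, 7). The positive term is the x-term, so the transverse axis is horizontal; a² = 64, b² = 17.
c² = a² + b² = 64 + 17 = 81, so c = 9.
Foci lie on the horizontal axis through the center: (h ± c, k).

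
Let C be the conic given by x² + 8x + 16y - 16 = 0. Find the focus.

(-4, -2)

Only x is squared. Complete the square in x: (x + 4)² = -16(y - 2).
Vertex (-4, 2); 4p = -16 so p = -4. Opens down.
Focus is p units from the vertex along the axis: (h, k + p).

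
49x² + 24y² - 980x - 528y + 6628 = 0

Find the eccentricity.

Group the x- and y-terms: 49(x² - 20x) + 24(y² - 22y) = -6628
Complete the square: 49(x - 10)² + 24(y - 11)² = -6628 + 4900 + 2904 = 1176
Divide through by 1176 to get (x - 10)²/24 + (y - 11)²/49 = 1.
Ellipse, center (10, 11), major axis vertical; a² = 49, b² = 24.
c² = a² - b² = 25, so c = 5.
e = c/a = 5/7.

e = 5/7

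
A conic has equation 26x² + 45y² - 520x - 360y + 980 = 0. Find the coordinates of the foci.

(10 - √38, 4) and (10 + √38, 4)

Group: 26(x² - 20x) + 45(y² - 8y) = -980
Complete the square: 26(x - 10)² + 45(y - 4)² = -980 + 2600 + 720 = 2340
Divide by 2340: (x - 10)²/90 + (y - 4)²/52 = 1
Ellipse, center (10, 4), major axis horizontal; a² = 90, b² = 52.
c² = a² - b² = 90 - 52 = 38, so c = √38.
Foci lie on the horizontal axis through the center: (h ± c, k).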